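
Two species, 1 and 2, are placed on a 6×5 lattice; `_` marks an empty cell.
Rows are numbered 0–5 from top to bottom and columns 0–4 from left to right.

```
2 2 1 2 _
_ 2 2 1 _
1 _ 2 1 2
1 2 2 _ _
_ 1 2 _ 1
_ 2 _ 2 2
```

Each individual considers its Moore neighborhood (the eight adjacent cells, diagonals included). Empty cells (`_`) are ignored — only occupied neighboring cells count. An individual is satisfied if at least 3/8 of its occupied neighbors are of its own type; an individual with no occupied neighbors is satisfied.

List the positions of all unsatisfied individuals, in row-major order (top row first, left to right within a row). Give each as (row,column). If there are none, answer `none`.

Row 0: (0,0)2 2/2 ok · (0,1)2 3/4 ok · (0,2)1 1/5 unhappy · (0,3)2 1/3 unhappy
Row 1: (1,1)2 4/6 ok · (1,2)2 4/7 ok · (1,3)1 2/6 unhappy
Row 2: (2,0)1 1/3 unhappy · (2,2)2 4/6 ok · (2,3)1 1/5 unhappy · (2,4)2 0/2 unhappy
Row 3: (3,0)1 2/3 ok · (3,1)2 3/6 ok · (3,2)2 3/5 ok
Row 4: (4,1)1 1/5 unhappy · (4,2)2 4/5 ok · (4,4)1 0/2 unhappy
Row 5: (5,1)2 1/2 ok · (5,3)2 2/3 ok · (5,4)2 1/2 ok

(0,2), (0,3), (1,3), (2,0), (2,3), (2,4), (4,1), (4,4)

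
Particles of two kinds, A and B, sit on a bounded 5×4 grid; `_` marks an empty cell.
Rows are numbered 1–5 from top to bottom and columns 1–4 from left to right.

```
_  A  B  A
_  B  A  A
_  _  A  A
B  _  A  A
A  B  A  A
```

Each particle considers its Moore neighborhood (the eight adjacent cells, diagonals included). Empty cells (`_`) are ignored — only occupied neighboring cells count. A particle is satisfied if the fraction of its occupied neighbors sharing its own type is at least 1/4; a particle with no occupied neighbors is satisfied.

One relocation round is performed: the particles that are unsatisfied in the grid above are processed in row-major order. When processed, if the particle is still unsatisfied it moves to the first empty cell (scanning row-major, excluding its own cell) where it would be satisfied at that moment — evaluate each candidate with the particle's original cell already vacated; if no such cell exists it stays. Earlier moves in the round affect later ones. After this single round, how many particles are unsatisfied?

1

Initially unsatisfied (in order): (1,3), (5,1).
  (1,3) → (1,1).
  (5,1) → (1,3).
Resulting grid:
B A A A
_ B A A
_ _ A A
B _ A A
_ B A A
Unsatisfied now: (2,2).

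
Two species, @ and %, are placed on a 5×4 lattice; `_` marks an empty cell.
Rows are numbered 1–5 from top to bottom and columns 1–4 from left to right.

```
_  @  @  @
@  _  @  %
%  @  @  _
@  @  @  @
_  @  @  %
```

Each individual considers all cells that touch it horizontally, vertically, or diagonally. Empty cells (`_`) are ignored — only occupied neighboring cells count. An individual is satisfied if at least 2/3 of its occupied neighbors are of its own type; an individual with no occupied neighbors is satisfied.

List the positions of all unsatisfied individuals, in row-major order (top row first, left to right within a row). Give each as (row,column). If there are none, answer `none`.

(2,4), (3,1), (5,4)

(1,2)@ 3/3 ✓
(1,3)@ 3/4 ✓
(1,4)@ 2/3 ✓
(2,1)@ 2/3 ✓
(2,3)@ 5/6 ✓
(2,4)% 0/4 ✗
(3,1)% 0/4 ✗
(3,2)@ 6/7 ✓
(3,3)@ 5/6 ✓
(4,1)@ 3/4 ✓
(4,2)@ 6/7 ✓
(4,3)@ 6/7 ✓
(4,4)@ 3/4 ✓
(5,2)@ 4/4 ✓
(5,3)@ 4/5 ✓
(5,4)% 0/3 ✗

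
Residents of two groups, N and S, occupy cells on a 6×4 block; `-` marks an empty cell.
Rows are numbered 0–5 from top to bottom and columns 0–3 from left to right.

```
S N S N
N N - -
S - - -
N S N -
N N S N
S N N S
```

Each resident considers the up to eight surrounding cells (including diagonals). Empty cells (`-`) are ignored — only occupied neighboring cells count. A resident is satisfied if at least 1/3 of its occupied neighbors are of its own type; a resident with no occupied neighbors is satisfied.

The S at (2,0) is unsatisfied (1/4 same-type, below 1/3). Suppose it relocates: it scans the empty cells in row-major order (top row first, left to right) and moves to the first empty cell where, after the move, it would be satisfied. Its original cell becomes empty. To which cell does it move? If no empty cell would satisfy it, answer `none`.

Vacating (2,0). Empty cells in order:
  (1,2): 1/4 same-type → still unsatisfied.
  (1,3): 1/2 same-type → satisfied — stop here.

(1,3)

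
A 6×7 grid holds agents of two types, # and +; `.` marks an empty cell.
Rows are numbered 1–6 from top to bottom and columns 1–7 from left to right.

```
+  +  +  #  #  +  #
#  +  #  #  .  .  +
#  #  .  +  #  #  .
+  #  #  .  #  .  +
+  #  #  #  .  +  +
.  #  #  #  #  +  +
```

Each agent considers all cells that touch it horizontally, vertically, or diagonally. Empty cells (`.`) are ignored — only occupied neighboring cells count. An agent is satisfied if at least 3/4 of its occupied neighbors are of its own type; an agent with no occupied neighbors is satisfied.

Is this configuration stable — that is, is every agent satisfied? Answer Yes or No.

No

Row 1: (1,1)+ 2/3 ✗ · (1,2)+ 3/5 ✗ · (1,3)+ 2/5 ✗ · (1,4)# 3/4 ✓ · (1,5)# 2/3 ✗ · (1,6)+ 1/3 ✗ · (1,7)# 0/2 ✗
Row 2: (2,1)# 2/5 ✗ · (2,2)+ 3/7 ✗ · (2,3)# 3/7 ✗ · (2,4)# 4/6 ✗ · (2,7)+ 1/3 ✗
Row 3: (3,1)# 3/5 ✗ · (3,2)# 5/7 ✗ · (3,4)+ 0/5 ✗ · (3,5)# 3/4 ✓ · (3,6)# 2/4 ✗
Row 4: (4,1)+ 1/5 ✗ · (4,2)# 5/7 ✗ · (4,3)# 5/6 ✓ · (4,5)# 3/5 ✗ · (4,7)+ 2/3 ✗
Row 5: (5,1)+ 1/4 ✗ · (5,2)# 5/7 ✗ · (5,3)# 7/7 ✓ · (5,4)# 6/6 ✓ · (5,6)+ 4/6 ✗ · (5,7)+ 4/4 ✓
Row 6: (6,2)# 3/4 ✓ · (6,3)# 5/5 ✓ · (6,4)# 4/4 ✓ · (6,5)# 2/4 ✗ · (6,6)+ 3/4 ✓ · (6,7)+ 3/3 ✓
For instance (1,1) has only 2/3 same-type neighbors, below 3/4.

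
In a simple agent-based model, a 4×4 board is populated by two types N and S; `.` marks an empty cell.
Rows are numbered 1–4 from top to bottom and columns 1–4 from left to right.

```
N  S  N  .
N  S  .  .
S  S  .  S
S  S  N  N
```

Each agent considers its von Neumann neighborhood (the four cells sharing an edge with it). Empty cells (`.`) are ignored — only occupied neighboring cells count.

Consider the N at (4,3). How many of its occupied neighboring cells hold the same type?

1

Occupied neighbors of (4,3): (4,2)=S, (4,4)=N.
Same type (N): 1 of 2.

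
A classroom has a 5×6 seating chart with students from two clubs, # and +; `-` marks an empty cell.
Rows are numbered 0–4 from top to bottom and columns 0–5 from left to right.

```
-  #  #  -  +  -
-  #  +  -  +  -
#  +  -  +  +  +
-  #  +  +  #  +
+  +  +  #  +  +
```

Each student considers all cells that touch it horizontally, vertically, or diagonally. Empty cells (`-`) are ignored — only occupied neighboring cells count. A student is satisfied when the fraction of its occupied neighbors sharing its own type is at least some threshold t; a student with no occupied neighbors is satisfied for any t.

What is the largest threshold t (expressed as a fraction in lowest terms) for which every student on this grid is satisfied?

Row 0: (0,1)# 2/3 · (0,2)# 2/3 · (0,4)+ 1/1
Row 1: (1,1)# 3/5 · (1,2)+ 2/5 · (1,4)+ 4/4
Row 2: (2,0)# 2/3 · (2,1)+ 2/5 · (2,3)+ 5/6 · (2,4)+ 5/6 · (2,5)+ 3/4
Row 3: (3,1)# 1/6 · (3,2)+ 5/7 · (3,3)+ 5/7 · (3,4)# 1/8 · (3,5)+ 4/5
Row 4: (4,0)+ 1/2 · (4,1)+ 3/4 · (4,2)+ 3/5 · (4,3)# 1/5 · (4,4)+ 3/5 · (4,5)+ 2/3
The smallest same-type fraction is 1/8 at (3,4), which reduces to 1/8. Any threshold above that leaves this student unsatisfied.

1/8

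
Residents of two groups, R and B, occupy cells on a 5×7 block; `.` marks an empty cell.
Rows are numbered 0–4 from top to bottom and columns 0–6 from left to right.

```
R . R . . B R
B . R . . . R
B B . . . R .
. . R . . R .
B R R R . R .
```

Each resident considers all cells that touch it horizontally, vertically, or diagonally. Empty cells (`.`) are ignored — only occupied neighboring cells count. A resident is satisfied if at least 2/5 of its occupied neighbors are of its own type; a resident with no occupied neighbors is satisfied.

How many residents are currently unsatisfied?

(0,0)R 0/1 unhappy
(0,2)R 1/1 ok
(0,5)B 0/2 unhappy
(0,6)R 1/2 ok
(1,0)B 2/3 ok
(1,2)R 1/2 ok
(1,6)R 2/3 ok
(2,0)B 2/2 ok
(2,1)B 2/4 ok
(2,5)R 2/2 ok
(3,2)R 3/4 ok
(3,5)R 2/2 ok
(4,0)B 0/1 unhappy
(4,1)R 2/3 ok
(4,2)R 3/3 ok
(4,3)R 2/2 ok
(4,5)R 1/1 ok
Unsatisfied: (0,0), (0,5), (4,0) — 3 in total.

3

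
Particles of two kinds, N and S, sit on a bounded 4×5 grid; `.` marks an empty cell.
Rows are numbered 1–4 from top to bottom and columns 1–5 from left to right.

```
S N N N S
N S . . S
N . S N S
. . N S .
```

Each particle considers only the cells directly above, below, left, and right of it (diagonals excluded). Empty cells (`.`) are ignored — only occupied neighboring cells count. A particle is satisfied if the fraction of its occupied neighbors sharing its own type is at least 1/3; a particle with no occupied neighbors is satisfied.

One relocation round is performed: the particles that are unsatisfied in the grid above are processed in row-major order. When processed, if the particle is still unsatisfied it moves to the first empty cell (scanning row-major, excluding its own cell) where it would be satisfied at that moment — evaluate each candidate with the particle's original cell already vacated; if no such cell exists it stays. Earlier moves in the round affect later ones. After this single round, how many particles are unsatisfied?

Initially unsatisfied (in order): (1,1), (2,2), (3,3), (3,4), (4,3), (4,4).
  (1,1) → (2,3).
  (2,2): now satisfied by earlier moves; stays.
  (3,3): now satisfied by earlier moves; stays.
  (3,4) → (1,1).
  (4,3) → (2,4).
  (4,4): now satisfied by earlier moves; stays.
Resulting grid:
N N N N S
N S S N S
N . S . S
. . . S .
All satisfied now.

0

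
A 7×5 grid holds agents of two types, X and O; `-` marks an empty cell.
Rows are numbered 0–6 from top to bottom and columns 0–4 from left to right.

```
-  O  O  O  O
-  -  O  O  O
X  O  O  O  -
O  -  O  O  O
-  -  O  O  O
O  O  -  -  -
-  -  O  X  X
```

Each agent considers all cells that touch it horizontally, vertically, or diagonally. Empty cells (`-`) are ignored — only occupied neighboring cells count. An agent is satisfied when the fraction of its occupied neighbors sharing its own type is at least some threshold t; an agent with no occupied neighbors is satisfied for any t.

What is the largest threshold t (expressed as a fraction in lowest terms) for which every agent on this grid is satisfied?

(0,1)O 2/2
(0,2)O 4/4
(0,3)O 5/5
(0,4)O 3/3
(1,2)O 7/7
(1,3)O 7/7
(1,4)O 4/4
(2,0)X 0/2
(2,1)O 4/5
(2,2)O 6/6
(2,3)O 7/7
(3,0)O 1/2
(3,2)O 6/6
(3,3)O 7/7
(3,4)O 4/4
(4,2)O 4/4
(4,3)O 5/5
(4,4)O 3/3
(5,0)O 1/1
(5,1)O 3/3
(6,2)O 1/2
(6,3)X 1/2
(6,4)X 1/1
The smallest same-type fraction is 0/2 at (2,0), which reduces to 0/1. Any threshold above that leaves this agent unsatisfied.

0/1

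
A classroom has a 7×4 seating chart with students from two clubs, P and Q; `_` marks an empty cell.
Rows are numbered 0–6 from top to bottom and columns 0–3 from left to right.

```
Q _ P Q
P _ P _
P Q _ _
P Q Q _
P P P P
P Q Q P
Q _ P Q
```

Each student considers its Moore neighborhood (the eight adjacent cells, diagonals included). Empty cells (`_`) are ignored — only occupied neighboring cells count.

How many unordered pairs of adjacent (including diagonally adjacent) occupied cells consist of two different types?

28

Scan each occupied cell's neighbors to the right and below (and the two forward diagonals) so each pair is counted once.
From row 0: 3 unlike of 4 pairs (running 3/4).
From row 1: 2 unlike of 3 pairs (running 5/7).
From row 2: 3 unlike of 6 pairs (running 8/13).
From row 3: 7 unlike of 10 pairs (running 15/23).
From row 4: 6 unlike of 13 pairs (running 21/36).
From row 5: 6 unlike of 10 pairs (running 27/46).
From row 6: 1 unlike of 1 pairs (running 28/47).
Total adjacent occupied pairs: 47; unlike-type pairs: 28.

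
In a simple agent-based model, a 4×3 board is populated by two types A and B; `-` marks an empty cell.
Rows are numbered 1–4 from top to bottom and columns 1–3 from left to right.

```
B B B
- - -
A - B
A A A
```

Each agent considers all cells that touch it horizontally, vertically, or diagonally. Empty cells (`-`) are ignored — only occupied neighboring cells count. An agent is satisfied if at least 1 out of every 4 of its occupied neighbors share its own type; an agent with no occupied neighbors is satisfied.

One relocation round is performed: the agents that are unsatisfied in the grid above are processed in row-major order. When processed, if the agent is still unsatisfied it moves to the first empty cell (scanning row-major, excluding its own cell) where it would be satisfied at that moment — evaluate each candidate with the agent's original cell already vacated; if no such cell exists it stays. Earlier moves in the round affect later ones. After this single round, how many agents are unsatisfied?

Initially unsatisfied (in order): (3,3).
  (3,3) → (2,1).
Resulting grid:
B B B
B - -
A - -
A A A
All satisfied now.

0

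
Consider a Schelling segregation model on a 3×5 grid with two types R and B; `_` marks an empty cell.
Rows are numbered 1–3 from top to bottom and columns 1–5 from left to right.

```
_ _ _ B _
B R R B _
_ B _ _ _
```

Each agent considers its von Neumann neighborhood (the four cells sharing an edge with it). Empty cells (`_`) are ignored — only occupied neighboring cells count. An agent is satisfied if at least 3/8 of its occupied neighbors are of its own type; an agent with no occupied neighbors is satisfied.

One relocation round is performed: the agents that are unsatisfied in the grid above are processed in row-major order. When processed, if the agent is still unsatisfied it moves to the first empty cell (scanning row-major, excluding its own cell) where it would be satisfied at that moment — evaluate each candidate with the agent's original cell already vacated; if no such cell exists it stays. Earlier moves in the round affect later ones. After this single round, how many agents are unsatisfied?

0

Initially unsatisfied (in order): (2,1), (2,2), (3,2).
  (2,1) → (1,1).
  (2,2): now satisfied by earlier moves; stays.
  (3,2) → (1,2).
Resulting grid:
B B _ B _
_ R R B _
_ _ _ _ _
All satisfied now.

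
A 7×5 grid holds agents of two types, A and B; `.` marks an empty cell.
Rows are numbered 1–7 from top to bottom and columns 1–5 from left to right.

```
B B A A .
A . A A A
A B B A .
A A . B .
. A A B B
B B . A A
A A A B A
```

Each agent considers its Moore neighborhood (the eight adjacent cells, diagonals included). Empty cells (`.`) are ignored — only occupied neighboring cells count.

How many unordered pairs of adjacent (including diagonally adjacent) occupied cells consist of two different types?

32

Scan each occupied cell's neighbors to the right and below (and the two forward diagonals) so each pair is counted once.
Row 1: B(1,1)–B(1,2)= B(1,1)–A(2,1)≠ B(1,2)–A(1,3)≠ B(1,2)–A(2,3)≠ B(1,2)–A(2,1)≠ A(1,3)–A(1,4)= A(1,3)–A(2,3)= A(1,3)–A(2,4)= A(1,4)–A(2,4)= A(1,4)–A(2,5)= A(1,4)–A(2,3)=  → 4/11 unlike.
Row 2: A(2,1)–A(3,1)= A(2,1)–B(3,2)≠ A(2,3)–A(2,4)= A(2,3)–B(3,3)≠ A(2,3)–A(3,4)= A(2,3)–B(3,2)≠ A(2,4)–A(2,5)= A(2,4)–A(3,4)= A(2,4)–B(3,3)≠ A(2,5)–A(3,4)=  → 4/10 unlike.
Row 3: A(3,1)–B(3,2)≠ A(3,1)–A(4,1)= A(3,1)–A(4,2)= B(3,2)–B(3,3)= B(3,2)–A(4,2)≠ B(3,2)–A(4,1)≠ B(3,3)–A(3,4)≠ B(3,3)–B(4,4)= B(3,3)–A(4,2)≠ A(3,4)–B(4,4)≠  → 6/10 unlike.
Row 4: A(4,1)–A(4,2)= A(4,1)–A(5,2)= A(4,2)–A(5,2)= A(4,2)–A(5,3)= B(4,4)–B(5,4)= B(4,4)–B(5,5)= B(4,4)–A(5,3)≠  → 1/7 unlike.
Row 5: A(5,2)–A(5,3)= A(5,2)–B(6,2)≠ A(5,2)–B(6,1)≠ A(5,3)–B(5,4)≠ A(5,3)–A(6,4)= A(5,3)–B(6,2)≠ B(5,4)–B(5,5)= B(5,4)–A(6,4)≠ B(5,4)–A(6,5)≠ B(5,5)–A(6,5)≠ B(5,5)–A(6,4)≠  → 8/11 unlike.
Row 6: B(6,1)–B(6,2)= B(6,1)–A(7,1)≠ B(6,1)–A(7,2)≠ B(6,2)–A(7,2)≠ B(6,2)–A(7,3)≠ B(6,2)–A(7,1)≠ A(6,4)–A(6,5)= A(6,4)–B(7,4)≠ A(6,4)–A(7,5)= A(6,4)–A(7,3)= A(6,5)–A(7,5)= A(6,5)–B(7,4)≠  → 7/12 unlike.
Row 7: A(7,1)–A(7,2)= A(7,2)–A(7,3)= A(7,3)–B(7,4)≠ B(7,4)–A(7,5)≠  → 2/4 unlike.
Total adjacent occupied pairs: 65; unlike-type pairs: 32.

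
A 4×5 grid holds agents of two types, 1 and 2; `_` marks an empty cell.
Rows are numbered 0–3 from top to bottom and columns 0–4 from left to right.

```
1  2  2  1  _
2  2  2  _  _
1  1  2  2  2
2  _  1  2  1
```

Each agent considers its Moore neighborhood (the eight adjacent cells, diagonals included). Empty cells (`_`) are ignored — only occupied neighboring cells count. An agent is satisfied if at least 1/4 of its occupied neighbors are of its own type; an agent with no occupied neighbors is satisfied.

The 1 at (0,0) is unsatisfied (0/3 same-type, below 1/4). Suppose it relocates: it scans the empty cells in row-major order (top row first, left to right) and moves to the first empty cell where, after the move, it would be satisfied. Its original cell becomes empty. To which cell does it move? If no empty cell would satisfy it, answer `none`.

(0,4)

Vacating (0,0). Empty cells in order:
  (0,4): 1/1 same-type → satisfied — stop here.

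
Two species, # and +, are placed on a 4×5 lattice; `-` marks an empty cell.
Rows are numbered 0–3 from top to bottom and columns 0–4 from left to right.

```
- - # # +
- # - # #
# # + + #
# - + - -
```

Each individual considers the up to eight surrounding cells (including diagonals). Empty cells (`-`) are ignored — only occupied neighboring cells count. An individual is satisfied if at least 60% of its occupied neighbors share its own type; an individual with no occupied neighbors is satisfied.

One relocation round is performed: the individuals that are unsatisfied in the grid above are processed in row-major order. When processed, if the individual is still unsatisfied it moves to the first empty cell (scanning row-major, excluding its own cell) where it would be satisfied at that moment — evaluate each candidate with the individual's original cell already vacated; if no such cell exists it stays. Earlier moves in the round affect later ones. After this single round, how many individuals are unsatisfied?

Initially unsatisfied (in order): (0,4), (1,3), (2,2), (2,3).
  (0,4) → (3,3).
  (1,3): now satisfied by earlier moves; stays.
  (2,2) → (3,4).
  (2,3): no empty cell satisfies it; stays.
Resulting grid:
- - # # -
- # - # #
# # - + #
# - + + +
Unsatisfied now: (2,3), (2,4).

2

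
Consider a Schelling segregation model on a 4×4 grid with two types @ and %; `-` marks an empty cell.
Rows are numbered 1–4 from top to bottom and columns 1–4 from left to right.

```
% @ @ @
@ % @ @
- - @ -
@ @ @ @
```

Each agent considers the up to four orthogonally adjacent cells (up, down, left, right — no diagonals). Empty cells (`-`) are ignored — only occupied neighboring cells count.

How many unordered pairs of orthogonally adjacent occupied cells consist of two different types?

5

Scan each occupied cell's neighbors to the right and below so each pair is counted once.
From row 1: 3 unlike of 7 pairs (running 3/7).
From row 2: 2 unlike of 4 pairs (running 5/11).
From row 3: 0 unlike of 1 pairs (running 5/12).
From row 4: 0 unlike of 3 pairs (running 5/15).
Total adjacent occupied pairs: 15; unlike-type pairs: 5.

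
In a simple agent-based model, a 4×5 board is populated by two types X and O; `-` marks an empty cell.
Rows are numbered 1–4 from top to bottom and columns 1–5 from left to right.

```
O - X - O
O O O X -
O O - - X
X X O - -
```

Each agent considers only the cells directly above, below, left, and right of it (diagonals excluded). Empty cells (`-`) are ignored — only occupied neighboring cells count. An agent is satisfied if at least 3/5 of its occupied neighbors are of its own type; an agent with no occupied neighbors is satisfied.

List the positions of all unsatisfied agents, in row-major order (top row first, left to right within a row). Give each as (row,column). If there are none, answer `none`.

(1,3), (2,3), (2,4), (4,1), (4,2), (4,3)

(1,1)O 1/1 ✓
(1,3)X 0/1 ✗
(1,5)O 0/0 ✓
(2,1)O 3/3 ✓
(2,2)O 3/3 ✓
(2,3)O 1/3 ✗
(2,4)X 0/1 ✗
(3,1)O 2/3 ✓
(3,2)O 2/3 ✓
(3,5)X 0/0 ✓
(4,1)X 1/2 ✗
(4,2)X 1/3 ✗
(4,3)O 0/1 ✗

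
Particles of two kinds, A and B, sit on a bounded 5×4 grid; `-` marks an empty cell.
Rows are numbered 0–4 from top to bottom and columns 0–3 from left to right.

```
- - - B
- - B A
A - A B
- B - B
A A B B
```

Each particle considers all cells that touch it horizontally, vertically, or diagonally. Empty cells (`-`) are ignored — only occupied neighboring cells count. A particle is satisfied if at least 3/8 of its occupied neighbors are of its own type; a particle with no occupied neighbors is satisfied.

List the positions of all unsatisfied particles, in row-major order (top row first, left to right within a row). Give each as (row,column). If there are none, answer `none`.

Row 0: (0,3)B 1/2 satisfied
Row 1: (1,2)B 2/4 satisfied · (1,3)A 1/4 not
Row 2: (2,0)A 0/1 not · (2,2)A 1/5 not · (2,3)B 2/4 satisfied
Row 3: (3,1)B 1/5 not · (3,3)B 3/4 satisfied
Row 4: (4,0)A 1/2 satisfied · (4,1)A 1/3 not · (4,2)B 3/4 satisfied · (4,3)B 2/2 satisfied

(1,3), (2,0), (2,2), (3,1), (4,1)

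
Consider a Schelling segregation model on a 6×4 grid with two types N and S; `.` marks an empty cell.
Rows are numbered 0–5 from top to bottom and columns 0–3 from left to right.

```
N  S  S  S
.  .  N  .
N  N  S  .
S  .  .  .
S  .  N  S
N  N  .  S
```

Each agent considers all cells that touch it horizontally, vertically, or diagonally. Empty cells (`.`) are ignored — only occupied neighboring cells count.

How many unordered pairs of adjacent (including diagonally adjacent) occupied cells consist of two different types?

Scan each occupied cell's neighbors to the right and below (and the two forward diagonals) so each pair is counted once.
Row 0: N(0,0)–S(0,1)≠ S(0,1)–S(0,2)= S(0,1)–N(1,2)≠ S(0,2)–S(0,3)= S(0,2)–N(1,2)≠ S(0,3)–N(1,2)≠  → 4/6 unlike.
Row 1: N(1,2)–S(2,2)≠ N(1,2)–N(2,1)=  → 1/2 unlike.
Row 2: N(2,0)–N(2,1)= N(2,0)–S(3,0)≠ N(2,1)–S(2,2)≠ N(2,1)–S(3,0)≠  → 3/4 unlike.
Row 3: S(3,0)–S(4,0)=  → 0/1 unlike.
Row 4: S(4,0)–N(5,0)≠ S(4,0)–N(5,1)≠ N(4,2)–S(4,3)≠ N(4,2)–S(5,3)≠ N(4,2)–N(5,1)= S(4,3)–S(5,3)=  → 4/6 unlike.
Row 5: N(5,0)–N(5,1)=  → 0/1 unlike.
Total adjacent occupied pairs: 20; unlike-type pairs: 12.

12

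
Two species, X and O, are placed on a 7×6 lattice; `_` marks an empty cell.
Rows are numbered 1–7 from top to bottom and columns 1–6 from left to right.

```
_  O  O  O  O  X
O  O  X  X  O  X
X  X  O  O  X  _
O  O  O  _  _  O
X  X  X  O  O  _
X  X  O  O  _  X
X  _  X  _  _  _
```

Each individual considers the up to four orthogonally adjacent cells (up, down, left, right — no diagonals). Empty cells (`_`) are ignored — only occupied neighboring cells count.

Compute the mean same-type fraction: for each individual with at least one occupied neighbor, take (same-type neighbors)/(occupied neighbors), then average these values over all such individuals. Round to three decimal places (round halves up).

Row 1: (1,2)O 2/2 · (1,3)O 2/3 · (1,4)O 2/3 · (1,5)O 2/3 · (1,6)X 1/2
Row 2: (2,1)O 1/2 · (2,2)O 2/4 · (2,3)X 1/4 · (2,4)X 1/4 · (2,5)O 1/4 · (2,6)X 1/2
Row 3: (3,1)X 1/3 · (3,2)X 1/4 · (3,3)O 2/4 · (3,4)O 1/3 · (3,5)X 0/2
Row 4: (4,1)O 1/3 · (4,2)O 2/4 · (4,3)O 2/3 · (4,6)O — no occupied neighbors
Row 5: (5,1)X 2/3 · (5,2)X 3/4 · (5,3)X 1/4 · (5,4)O 2/3 · (5,5)O 1/1
Row 6: (6,1)X 3/3 · (6,2)X 2/3 · (6,3)O 1/4 · (6,4)O 2/2 · (6,6)X — no occupied neighbors
Row 7: (7,1)X 1/1 · (7,3)X 0/1
Sum over 30 individuals: 2/2 + 2/3 + 2/3 + 2/3 + 1/2 + 1/2 + 2/4 + 1/4 + 1/4 + 1/4 + 1/2 + 1/3 + 1/4 + 2/4 + 1/3 + 0/2 + 1/3 + 2/4 + 2/3 + 2/3 + 3/4 + 1/4 + 2/3 + 1/1 + 3/3 + 2/3 + 1/4 + 2/2 + 1/1 + 0/1 = 191/12; mean = 191/12 ÷ 30 = 191/360 = 0.530555… → 0.531.

0.531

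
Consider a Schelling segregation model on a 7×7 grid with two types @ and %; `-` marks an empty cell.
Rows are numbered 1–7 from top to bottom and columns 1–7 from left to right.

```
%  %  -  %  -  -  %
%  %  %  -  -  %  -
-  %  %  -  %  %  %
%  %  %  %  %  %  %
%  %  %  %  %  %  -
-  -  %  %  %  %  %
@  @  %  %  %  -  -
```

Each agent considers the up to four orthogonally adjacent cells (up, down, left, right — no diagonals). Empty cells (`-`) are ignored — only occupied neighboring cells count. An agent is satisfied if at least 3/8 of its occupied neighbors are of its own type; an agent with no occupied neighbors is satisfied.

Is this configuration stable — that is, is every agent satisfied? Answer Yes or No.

Row 1: (1,1)% 2/2 ok · (1,2)% 2/2 ok · (1,4)% 0/0 ok · (1,7)% 0/0 ok
Row 2: (2,1)% 2/2 ok · (2,2)% 4/4 ok · (2,3)% 2/2 ok · (2,6)% 1/1 ok
Row 3: (3,2)% 3/3 ok · (3,3)% 3/3 ok · (3,5)% 2/2 ok · (3,6)% 4/4 ok · (3,7)% 2/2 ok
Row 4: (4,1)% 2/2 ok · (4,2)% 4/4 ok · (4,3)% 4/4 ok · (4,4)% 3/3 ok · (4,5)% 4/4 ok · (4,6)% 4/4 ok · (4,7)% 2/2 ok
Row 5: (5,1)% 2/2 ok · (5,2)% 3/3 ok · (5,3)% 4/4 ok · (5,4)% 4/4 ok · (5,5)% 4/4 ok · (5,6)% 3/3 ok
Row 6: (6,3)% 3/3 ok · (6,4)% 4/4 ok · (6,5)% 4/4 ok · (6,6)% 3/3 ok · (6,7)% 1/1 ok
Row 7: (7,1)@ 1/1 ok · (7,2)@ 1/2 ok · (7,3)% 2/3 ok · (7,4)% 3/3 ok · (7,5)% 2/2 ok
All meet the threshold, so the configuration is stable.

Yes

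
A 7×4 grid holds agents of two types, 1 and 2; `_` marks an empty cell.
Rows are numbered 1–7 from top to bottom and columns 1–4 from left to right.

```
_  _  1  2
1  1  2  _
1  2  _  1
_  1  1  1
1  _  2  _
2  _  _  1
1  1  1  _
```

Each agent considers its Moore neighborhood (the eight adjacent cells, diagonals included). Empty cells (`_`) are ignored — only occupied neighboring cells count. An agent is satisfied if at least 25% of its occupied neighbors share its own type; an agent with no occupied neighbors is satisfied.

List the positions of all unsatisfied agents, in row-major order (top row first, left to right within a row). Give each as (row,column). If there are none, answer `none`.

(1,3)1 1/3 ok
(1,4)2 1/2 ok
(2,1)1 2/3 ok
(2,2)1 3/5 ok
(2,3)2 2/5 ok
(3,1)1 3/4 ok
(3,2)2 1/6 unhappy
(3,4)1 2/3 ok
(4,2)1 3/5 ok
(4,3)1 3/5 ok
(4,4)1 2/3 ok
(5,1)1 1/2 ok
(5,3)2 0/4 unhappy
(6,1)2 0/3 unhappy
(6,4)1 1/2 ok
(7,1)1 1/2 ok
(7,2)1 2/3 ok
(7,3)1 2/2 ok

(3,2), (5,3), (6,1)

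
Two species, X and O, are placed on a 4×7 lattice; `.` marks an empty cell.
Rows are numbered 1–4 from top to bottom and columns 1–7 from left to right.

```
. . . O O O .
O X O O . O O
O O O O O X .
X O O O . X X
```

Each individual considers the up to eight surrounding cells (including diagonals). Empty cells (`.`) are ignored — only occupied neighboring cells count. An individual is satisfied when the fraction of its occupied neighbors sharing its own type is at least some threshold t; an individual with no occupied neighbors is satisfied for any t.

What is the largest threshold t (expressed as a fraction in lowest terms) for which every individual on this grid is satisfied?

0/1

(1,4)O 3/3
(1,5)O 4/4
(1,6)O 3/3
(2,1)O 2/3
(2,2)X 0/5
(2,3)O 5/6
(2,4)O 6/6
(2,6)O 4/5
(2,7)O 2/3
(3,1)O 3/5
(3,2)O 6/8
(3,3)O 7/8
(3,4)O 6/6
(3,5)O 4/6
(3,6)X 2/5
(4,1)X 0/3
(4,2)O 4/5
(4,3)O 5/5
(4,4)O 4/4
(4,6)X 2/3
(4,7)X 2/2
The smallest same-type fraction is 0/5 at (2,2), which reduces to 0/1. Any threshold above that leaves this individual unsatisfied.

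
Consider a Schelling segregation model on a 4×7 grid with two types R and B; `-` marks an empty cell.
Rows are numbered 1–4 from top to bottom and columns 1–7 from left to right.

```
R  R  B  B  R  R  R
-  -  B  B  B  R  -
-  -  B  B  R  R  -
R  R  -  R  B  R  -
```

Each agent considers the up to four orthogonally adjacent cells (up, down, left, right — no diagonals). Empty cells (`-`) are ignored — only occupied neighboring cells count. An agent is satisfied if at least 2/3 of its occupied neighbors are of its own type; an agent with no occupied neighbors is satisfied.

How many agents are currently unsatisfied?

(1,1)R 1/1 ✓
(1,2)R 1/2 ✗
(1,3)B 2/3 ✓
(1,4)B 2/3 ✓
(1,5)R 1/3 ✗
(1,6)R 3/3 ✓
(1,7)R 1/1 ✓
(2,3)B 3/3 ✓
(2,4)B 4/4 ✓
(2,5)B 1/4 ✗
(2,6)R 2/3 ✓
(3,3)B 2/2 ✓
(3,4)B 2/4 ✗
(3,5)R 1/4 ✗
(3,6)R 3/3 ✓
(4,1)R 1/1 ✓
(4,2)R 1/1 ✓
(4,4)R 0/2 ✗
(4,5)B 0/3 ✗
(4,6)R 1/2 ✗
Unsatisfied: (1,2), (1,5), (2,5), (3,4), (3,5), (4,4), (4,5), (4,6) — 8 in total.

8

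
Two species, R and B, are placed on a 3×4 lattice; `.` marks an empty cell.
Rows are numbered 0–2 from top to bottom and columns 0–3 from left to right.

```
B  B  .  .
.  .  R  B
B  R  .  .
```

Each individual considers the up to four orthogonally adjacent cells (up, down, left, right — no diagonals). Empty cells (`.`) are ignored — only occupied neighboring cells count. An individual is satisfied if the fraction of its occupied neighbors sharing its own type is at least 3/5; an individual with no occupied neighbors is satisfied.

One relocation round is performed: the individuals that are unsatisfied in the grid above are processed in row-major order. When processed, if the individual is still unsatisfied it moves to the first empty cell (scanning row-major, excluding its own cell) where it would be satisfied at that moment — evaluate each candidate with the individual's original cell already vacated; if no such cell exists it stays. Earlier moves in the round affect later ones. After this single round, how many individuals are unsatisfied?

Initially unsatisfied (in order): (1,2), (1,3), (2,0), (2,1).
  (1,2) → (2,2).
  (1,3): now satisfied by earlier moves; stays.
  (2,0) → (0,2).
  (2,1): now satisfied by earlier moves; stays.
Resulting grid:
B B B .
. . . B
. R R .
All satisfied now.

0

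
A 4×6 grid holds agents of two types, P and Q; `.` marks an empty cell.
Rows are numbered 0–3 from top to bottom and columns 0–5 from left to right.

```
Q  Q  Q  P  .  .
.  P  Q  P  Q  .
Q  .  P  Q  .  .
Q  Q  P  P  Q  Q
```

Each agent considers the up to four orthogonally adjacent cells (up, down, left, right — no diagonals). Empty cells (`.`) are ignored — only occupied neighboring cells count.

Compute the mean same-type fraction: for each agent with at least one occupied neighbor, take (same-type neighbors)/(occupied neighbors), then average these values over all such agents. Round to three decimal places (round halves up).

(0,0)Q 1/1
(0,1)Q 2/3
(0,2)Q 2/3
(0,3)P 1/2
(1,1)P 0/2
(1,2)Q 1/4
(1,3)P 1/4
(1,4)Q 0/1
(2,0)Q 1/1
(2,2)P 1/3
(2,3)Q 0/3
(3,0)Q 2/2
(3,1)Q 1/2
(3,2)P 2/3
(3,3)P 1/3
(3,4)Q 1/2
(3,5)Q 1/1
Sum over 17 agents: 1/1 + 2/3 + 2/3 + 1/2 + 0/2 + 1/4 + 1/4 + 0/1 + 1/1 + 1/3 + 0/3 + 2/2 + 1/2 + 2/3 + 1/3 + 1/2 + 1/1 = 26/3; mean = 26/3 ÷ 17 = 26/51 = 0.509803… → 0.510.

0.510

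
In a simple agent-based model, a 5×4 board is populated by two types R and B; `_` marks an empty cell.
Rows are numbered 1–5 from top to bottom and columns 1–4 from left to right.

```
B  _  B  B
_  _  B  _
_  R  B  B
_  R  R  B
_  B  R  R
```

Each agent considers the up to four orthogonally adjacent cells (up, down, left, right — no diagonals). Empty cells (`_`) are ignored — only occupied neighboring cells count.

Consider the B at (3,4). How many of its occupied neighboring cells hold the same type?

2

Occupied neighbors of (3,4): (4,4)=B, (3,3)=B.
Same type (B): 2 of 2.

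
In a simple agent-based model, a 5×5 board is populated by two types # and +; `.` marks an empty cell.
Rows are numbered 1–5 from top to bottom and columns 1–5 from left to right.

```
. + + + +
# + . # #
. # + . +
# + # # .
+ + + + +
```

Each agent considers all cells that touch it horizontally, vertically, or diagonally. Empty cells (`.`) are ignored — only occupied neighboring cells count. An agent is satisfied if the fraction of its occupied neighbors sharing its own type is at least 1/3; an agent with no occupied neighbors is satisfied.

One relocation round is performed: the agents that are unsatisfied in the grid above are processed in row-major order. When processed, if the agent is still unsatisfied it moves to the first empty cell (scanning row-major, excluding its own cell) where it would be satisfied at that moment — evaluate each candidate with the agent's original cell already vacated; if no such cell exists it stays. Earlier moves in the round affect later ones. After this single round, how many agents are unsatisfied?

0

Initially unsatisfied (in order): (2,4), (2,5), (3,5), (4,1), (4,3), (4,4).
  (2,4) → (1,1).
  (2,5) → (3,1).
  (3,5) → (2,3).
  (4,1): now satisfied by earlier moves; stays.
  (4,3) → (3,4).
  (4,4) → (2,5).
Resulting grid:
# + + + +
# + + . #
# # + # .
# + . . .
+ + + + +
All satisfied now.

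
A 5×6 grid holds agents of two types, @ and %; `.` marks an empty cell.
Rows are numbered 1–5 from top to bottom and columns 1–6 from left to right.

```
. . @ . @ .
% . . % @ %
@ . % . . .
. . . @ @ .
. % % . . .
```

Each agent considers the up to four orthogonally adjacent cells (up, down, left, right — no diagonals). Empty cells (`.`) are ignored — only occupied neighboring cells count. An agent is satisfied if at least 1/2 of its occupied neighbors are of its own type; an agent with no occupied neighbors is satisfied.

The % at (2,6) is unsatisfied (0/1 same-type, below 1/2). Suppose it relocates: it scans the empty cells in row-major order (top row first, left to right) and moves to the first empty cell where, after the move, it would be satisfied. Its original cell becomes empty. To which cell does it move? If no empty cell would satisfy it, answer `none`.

Vacating (2,6). Empty cells in order:
  (1,1): 1/1 same-type → satisfied — stop here.

(1,1)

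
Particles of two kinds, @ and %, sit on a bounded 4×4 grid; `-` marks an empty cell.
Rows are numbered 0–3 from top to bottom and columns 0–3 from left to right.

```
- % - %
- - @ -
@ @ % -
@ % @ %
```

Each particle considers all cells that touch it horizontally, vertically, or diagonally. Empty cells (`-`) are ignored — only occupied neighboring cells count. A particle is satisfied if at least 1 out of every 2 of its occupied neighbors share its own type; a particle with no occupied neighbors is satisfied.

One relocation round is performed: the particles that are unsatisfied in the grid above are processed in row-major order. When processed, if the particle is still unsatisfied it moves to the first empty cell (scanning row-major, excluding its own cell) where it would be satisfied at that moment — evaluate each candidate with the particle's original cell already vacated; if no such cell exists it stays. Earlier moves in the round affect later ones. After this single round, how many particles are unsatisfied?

Initially unsatisfied (in order): (0,1), (0,3), (1,2), (2,2), (3,1), (3,2).
  (0,1) → (0,0).
  (0,3) → (0,1).
  (1,2) → (0,3).
  (2,2): now satisfied by earlier moves; stays.
  (3,1) → (0,2).
  (3,2) → (1,0).
Resulting grid:
% % % @
@ - - -
@ @ % -
@ - - %
Unsatisfied now: (0,3).

1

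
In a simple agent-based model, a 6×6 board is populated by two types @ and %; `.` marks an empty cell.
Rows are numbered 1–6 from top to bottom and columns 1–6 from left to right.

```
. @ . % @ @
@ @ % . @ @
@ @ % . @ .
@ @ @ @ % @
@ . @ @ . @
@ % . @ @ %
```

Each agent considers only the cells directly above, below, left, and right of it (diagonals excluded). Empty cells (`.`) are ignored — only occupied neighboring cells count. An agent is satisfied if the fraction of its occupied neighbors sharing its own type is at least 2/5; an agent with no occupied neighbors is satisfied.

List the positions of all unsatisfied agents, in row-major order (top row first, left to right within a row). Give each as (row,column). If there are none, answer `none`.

(1,4), (3,3), (4,5), (6,2), (6,6)

Row 1: (1,2)@ 1/1 ✓ · (1,4)% 0/1 ✗ · (1,5)@ 2/3 ✓ · (1,6)@ 2/2 ✓
Row 2: (2,1)@ 2/2 ✓ · (2,2)@ 3/4 ✓ · (2,3)% 1/2 ✓ · (2,5)@ 3/3 ✓ · (2,6)@ 2/2 ✓
Row 3: (3,1)@ 3/3 ✓ · (3,2)@ 3/4 ✓ · (3,3)% 1/3 ✗ · (3,5)@ 1/2 ✓
Row 4: (4,1)@ 3/3 ✓ · (4,2)@ 3/3 ✓ · (4,3)@ 3/4 ✓ · (4,4)@ 2/3 ✓ · (4,5)% 0/3 ✗ · (4,6)@ 1/2 ✓
Row 5: (5,1)@ 2/2 ✓ · (5,3)@ 2/2 ✓ · (5,4)@ 3/3 ✓ · (5,6)@ 1/2 ✓
Row 6: (6,1)@ 1/2 ✓ · (6,2)% 0/1 ✗ · (6,4)@ 2/2 ✓ · (6,5)@ 1/2 ✓ · (6,6)% 0/2 ✗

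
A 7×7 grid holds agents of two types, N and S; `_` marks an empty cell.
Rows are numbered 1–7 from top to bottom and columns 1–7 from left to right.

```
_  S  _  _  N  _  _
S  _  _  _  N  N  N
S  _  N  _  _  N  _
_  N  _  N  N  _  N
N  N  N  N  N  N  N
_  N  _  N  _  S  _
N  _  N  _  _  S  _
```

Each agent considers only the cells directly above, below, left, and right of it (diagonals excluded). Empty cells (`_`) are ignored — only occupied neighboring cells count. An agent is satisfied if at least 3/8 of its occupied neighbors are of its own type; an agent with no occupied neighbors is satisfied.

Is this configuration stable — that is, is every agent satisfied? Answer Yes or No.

(1,2)S 0/0 ok
(1,5)N 1/1 ok
(2,1)S 1/1 ok
(2,5)N 2/2 ok
(2,6)N 3/3 ok
(2,7)N 1/1 ok
(3,1)S 1/1 ok
(3,3)N 0/0 ok
(3,6)N 1/1 ok
(4,2)N 1/1 ok
(4,4)N 2/2 ok
(4,5)N 2/2 ok
(4,7)N 1/1 ok
(5,1)N 1/1 ok
(5,2)N 4/4 ok
(5,3)N 2/2 ok
(5,4)N 4/4 ok
(5,5)N 3/3 ok
(5,6)N 2/3 ok
(5,7)N 2/2 ok
(6,2)N 1/1 ok
(6,4)N 1/1 ok
(6,6)S 1/2 ok
(7,1)N 0/0 ok
(7,3)N 0/0 ok
(7,6)S 1/1 ok
All meet the threshold, so the configuration is stable.

Yes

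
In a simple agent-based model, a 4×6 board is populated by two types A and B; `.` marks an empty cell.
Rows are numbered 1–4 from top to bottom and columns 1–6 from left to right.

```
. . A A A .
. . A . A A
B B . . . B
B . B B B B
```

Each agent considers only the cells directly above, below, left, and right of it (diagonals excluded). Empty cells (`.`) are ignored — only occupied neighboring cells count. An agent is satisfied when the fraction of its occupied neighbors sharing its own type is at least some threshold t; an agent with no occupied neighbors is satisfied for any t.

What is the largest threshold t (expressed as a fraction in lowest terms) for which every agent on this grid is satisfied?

(1,3)A 2/2
(1,4)A 2/2
(1,5)A 2/2
(2,3)A 1/1
(2,5)A 2/2
(2,6)A 1/2
(3,1)B 2/2
(3,2)B 1/1
(3,6)B 1/2
(4,1)B 1/1
(4,3)B 1/1
(4,4)B 2/2
(4,5)B 2/2
(4,6)B 2/2
The smallest same-type fraction is 1/2 at (2,6), which reduces to 1/2. Any threshold above that leaves this agent unsatisfied.

1/2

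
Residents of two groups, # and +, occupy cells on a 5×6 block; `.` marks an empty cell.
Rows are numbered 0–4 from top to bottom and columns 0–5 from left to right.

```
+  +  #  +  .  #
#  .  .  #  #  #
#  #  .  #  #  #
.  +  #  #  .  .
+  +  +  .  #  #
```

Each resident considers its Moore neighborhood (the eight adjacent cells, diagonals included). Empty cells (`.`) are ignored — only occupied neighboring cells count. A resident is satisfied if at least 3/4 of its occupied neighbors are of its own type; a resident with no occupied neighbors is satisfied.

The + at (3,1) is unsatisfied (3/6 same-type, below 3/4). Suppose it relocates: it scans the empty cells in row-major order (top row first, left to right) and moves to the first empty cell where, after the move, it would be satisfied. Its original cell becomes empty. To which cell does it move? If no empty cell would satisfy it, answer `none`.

Vacating (3,1). Empty cells in order:
  (0,4): 1/5 same-type → still unsatisfied.
  (1,1): 2/6 same-type → still unsatisfied.
  (1,2): 2/6 same-type → still unsatisfied.
  (2,2): 0/5 same-type → still unsatisfied.
  (3,0): 2/4 same-type → still unsatisfied.
  (3,4): 0/6 same-type → still unsatisfied.
  (3,5): 0/4 same-type → still unsatisfied.
  (4,3): 1/4 same-type → still unsatisfied.

none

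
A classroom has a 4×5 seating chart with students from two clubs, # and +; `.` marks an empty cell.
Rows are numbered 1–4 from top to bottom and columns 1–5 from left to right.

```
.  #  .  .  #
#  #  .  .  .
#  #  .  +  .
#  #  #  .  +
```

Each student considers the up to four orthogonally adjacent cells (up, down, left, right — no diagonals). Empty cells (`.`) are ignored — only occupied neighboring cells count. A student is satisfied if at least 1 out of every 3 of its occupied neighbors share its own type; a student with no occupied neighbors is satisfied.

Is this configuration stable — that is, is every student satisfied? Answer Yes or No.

Row 1: (1,2)# 1/1 ✓ · (1,5)# 0/0 ✓
Row 2: (2,1)# 2/2 ✓ · (2,2)# 3/3 ✓
Row 3: (3,1)# 3/3 ✓ · (3,2)# 3/3 ✓ · (3,4)+ 0/0 ✓
Row 4: (4,1)# 2/2 ✓ · (4,2)# 3/3 ✓ · (4,3)# 1/1 ✓ · (4,5)+ 0/0 ✓
All meet the threshold, so the configuration is stable.

Yes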